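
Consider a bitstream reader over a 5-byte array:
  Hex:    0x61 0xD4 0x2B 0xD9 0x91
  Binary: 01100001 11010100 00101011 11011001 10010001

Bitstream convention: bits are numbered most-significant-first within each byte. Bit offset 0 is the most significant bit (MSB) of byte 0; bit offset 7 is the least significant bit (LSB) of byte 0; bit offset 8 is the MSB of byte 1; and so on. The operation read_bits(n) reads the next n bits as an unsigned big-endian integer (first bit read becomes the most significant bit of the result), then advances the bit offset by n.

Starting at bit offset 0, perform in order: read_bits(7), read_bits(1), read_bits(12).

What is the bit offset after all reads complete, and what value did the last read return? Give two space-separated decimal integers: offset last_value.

Read 1: bits[0:7] width=7 -> value=48 (bin 0110000); offset now 7 = byte 0 bit 7; 33 bits remain
Read 2: bits[7:8] width=1 -> value=1 (bin 1); offset now 8 = byte 1 bit 0; 32 bits remain
Read 3: bits[8:20] width=12 -> value=3394 (bin 110101000010); offset now 20 = byte 2 bit 4; 20 bits remain

Answer: 20 3394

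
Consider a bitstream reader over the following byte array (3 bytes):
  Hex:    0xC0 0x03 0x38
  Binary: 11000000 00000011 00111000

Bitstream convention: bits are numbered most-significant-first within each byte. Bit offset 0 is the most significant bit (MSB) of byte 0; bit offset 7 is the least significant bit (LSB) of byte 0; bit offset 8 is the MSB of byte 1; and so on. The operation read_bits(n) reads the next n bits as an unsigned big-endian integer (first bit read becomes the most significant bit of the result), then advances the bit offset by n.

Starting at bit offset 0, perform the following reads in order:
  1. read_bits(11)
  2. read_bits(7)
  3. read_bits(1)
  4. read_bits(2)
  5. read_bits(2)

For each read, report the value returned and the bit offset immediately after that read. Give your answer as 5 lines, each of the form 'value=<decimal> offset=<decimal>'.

Read 1: bits[0:11] width=11 -> value=1536 (bin 11000000000); offset now 11 = byte 1 bit 3; 13 bits remain
Read 2: bits[11:18] width=7 -> value=12 (bin 0001100); offset now 18 = byte 2 bit 2; 6 bits remain
Read 3: bits[18:19] width=1 -> value=1 (bin 1); offset now 19 = byte 2 bit 3; 5 bits remain
Read 4: bits[19:21] width=2 -> value=3 (bin 11); offset now 21 = byte 2 bit 5; 3 bits remain
Read 5: bits[21:23] width=2 -> value=0 (bin 00); offset now 23 = byte 2 bit 7; 1 bits remain

Answer: value=1536 offset=11
value=12 offset=18
value=1 offset=19
value=3 offset=21
value=0 offset=23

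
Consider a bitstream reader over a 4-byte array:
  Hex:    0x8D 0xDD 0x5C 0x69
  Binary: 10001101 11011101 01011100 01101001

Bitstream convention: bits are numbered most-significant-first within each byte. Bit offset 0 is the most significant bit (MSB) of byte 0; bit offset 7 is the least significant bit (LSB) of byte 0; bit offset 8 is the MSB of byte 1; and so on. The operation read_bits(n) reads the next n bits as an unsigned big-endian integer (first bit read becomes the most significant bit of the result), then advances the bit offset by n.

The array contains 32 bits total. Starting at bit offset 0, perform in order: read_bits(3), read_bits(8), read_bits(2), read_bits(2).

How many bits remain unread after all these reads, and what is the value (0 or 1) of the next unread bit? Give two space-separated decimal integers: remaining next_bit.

Answer: 17 1

Derivation:
Read 1: bits[0:3] width=3 -> value=4 (bin 100); offset now 3 = byte 0 bit 3; 29 bits remain
Read 2: bits[3:11] width=8 -> value=110 (bin 01101110); offset now 11 = byte 1 bit 3; 21 bits remain
Read 3: bits[11:13] width=2 -> value=3 (bin 11); offset now 13 = byte 1 bit 5; 19 bits remain
Read 4: bits[13:15] width=2 -> value=2 (bin 10); offset now 15 = byte 1 bit 7; 17 bits remain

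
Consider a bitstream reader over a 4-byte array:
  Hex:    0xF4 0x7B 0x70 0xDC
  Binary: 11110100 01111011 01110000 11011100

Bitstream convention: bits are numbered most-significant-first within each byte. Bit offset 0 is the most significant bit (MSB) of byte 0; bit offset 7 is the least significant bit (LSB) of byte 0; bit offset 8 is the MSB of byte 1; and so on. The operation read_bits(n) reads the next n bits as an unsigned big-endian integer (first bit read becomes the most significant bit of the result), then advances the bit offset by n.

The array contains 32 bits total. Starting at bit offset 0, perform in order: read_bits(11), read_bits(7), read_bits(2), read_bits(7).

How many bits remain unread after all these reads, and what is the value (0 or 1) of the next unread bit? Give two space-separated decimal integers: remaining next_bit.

Read 1: bits[0:11] width=11 -> value=1955 (bin 11110100011); offset now 11 = byte 1 bit 3; 21 bits remain
Read 2: bits[11:18] width=7 -> value=109 (bin 1101101); offset now 18 = byte 2 bit 2; 14 bits remain
Read 3: bits[18:20] width=2 -> value=3 (bin 11); offset now 20 = byte 2 bit 4; 12 bits remain
Read 4: bits[20:27] width=7 -> value=6 (bin 0000110); offset now 27 = byte 3 bit 3; 5 bits remain

Answer: 5 1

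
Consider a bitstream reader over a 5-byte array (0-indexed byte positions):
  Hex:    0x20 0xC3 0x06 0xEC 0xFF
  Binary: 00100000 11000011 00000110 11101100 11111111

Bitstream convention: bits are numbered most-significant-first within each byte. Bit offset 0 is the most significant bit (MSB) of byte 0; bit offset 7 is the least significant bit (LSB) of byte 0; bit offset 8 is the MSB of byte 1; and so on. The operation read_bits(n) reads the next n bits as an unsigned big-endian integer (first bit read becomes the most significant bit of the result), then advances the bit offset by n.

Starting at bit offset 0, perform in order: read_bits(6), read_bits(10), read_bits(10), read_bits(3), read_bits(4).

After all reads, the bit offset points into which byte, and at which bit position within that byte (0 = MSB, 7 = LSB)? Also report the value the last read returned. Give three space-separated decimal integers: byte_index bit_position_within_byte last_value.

Read 1: bits[0:6] width=6 -> value=8 (bin 001000); offset now 6 = byte 0 bit 6; 34 bits remain
Read 2: bits[6:16] width=10 -> value=195 (bin 0011000011); offset now 16 = byte 2 bit 0; 24 bits remain
Read 3: bits[16:26] width=10 -> value=27 (bin 0000011011); offset now 26 = byte 3 bit 2; 14 bits remain
Read 4: bits[26:29] width=3 -> value=5 (bin 101); offset now 29 = byte 3 bit 5; 11 bits remain
Read 5: bits[29:33] width=4 -> value=9 (bin 1001); offset now 33 = byte 4 bit 1; 7 bits remain

Answer: 4 1 9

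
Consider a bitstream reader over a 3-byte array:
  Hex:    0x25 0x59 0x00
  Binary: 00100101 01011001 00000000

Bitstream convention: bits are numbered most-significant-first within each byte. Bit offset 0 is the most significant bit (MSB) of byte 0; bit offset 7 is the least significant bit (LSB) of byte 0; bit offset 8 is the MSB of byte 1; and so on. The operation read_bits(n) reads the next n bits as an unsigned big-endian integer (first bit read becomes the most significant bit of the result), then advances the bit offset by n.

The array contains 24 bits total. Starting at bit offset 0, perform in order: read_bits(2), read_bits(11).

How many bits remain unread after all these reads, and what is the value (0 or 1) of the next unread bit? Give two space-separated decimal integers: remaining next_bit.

Answer: 11 0

Derivation:
Read 1: bits[0:2] width=2 -> value=0 (bin 00); offset now 2 = byte 0 bit 2; 22 bits remain
Read 2: bits[2:13] width=11 -> value=1195 (bin 10010101011); offset now 13 = byte 1 bit 5; 11 bits remain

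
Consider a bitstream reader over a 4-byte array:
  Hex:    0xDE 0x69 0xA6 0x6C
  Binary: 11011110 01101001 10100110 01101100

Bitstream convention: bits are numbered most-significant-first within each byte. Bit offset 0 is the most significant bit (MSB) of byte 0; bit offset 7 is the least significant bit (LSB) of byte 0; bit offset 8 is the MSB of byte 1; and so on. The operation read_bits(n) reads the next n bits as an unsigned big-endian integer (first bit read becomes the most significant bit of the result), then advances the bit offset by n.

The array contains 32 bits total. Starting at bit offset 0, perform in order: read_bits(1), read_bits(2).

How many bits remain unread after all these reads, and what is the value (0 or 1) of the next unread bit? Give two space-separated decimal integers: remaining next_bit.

Read 1: bits[0:1] width=1 -> value=1 (bin 1); offset now 1 = byte 0 bit 1; 31 bits remain
Read 2: bits[1:3] width=2 -> value=2 (bin 10); offset now 3 = byte 0 bit 3; 29 bits remain

Answer: 29 1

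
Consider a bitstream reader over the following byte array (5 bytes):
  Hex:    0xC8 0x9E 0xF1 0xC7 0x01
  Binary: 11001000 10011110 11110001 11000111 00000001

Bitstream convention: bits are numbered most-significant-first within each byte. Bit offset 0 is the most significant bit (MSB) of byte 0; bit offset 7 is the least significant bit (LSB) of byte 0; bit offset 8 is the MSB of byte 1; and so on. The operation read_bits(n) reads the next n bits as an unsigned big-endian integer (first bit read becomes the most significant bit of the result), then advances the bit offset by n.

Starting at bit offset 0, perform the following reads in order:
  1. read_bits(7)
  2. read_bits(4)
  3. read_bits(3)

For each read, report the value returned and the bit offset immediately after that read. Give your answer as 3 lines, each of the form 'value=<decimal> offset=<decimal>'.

Answer: value=100 offset=7
value=4 offset=11
value=7 offset=14

Derivation:
Read 1: bits[0:7] width=7 -> value=100 (bin 1100100); offset now 7 = byte 0 bit 7; 33 bits remain
Read 2: bits[7:11] width=4 -> value=4 (bin 0100); offset now 11 = byte 1 bit 3; 29 bits remain
Read 3: bits[11:14] width=3 -> value=7 (bin 111); offset now 14 = byte 1 bit 6; 26 bits remain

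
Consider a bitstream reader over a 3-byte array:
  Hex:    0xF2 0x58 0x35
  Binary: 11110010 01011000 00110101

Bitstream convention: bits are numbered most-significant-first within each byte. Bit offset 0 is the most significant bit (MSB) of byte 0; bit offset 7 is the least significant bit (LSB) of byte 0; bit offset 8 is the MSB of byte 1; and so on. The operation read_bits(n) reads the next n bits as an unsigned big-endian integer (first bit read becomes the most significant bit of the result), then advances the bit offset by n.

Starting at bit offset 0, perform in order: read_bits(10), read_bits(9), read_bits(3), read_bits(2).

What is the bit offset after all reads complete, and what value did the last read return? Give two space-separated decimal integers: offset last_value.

Answer: 24 1

Derivation:
Read 1: bits[0:10] width=10 -> value=969 (bin 1111001001); offset now 10 = byte 1 bit 2; 14 bits remain
Read 2: bits[10:19] width=9 -> value=193 (bin 011000001); offset now 19 = byte 2 bit 3; 5 bits remain
Read 3: bits[19:22] width=3 -> value=5 (bin 101); offset now 22 = byte 2 bit 6; 2 bits remain
Read 4: bits[22:24] width=2 -> value=1 (bin 01); offset now 24 = byte 3 bit 0; 0 bits remain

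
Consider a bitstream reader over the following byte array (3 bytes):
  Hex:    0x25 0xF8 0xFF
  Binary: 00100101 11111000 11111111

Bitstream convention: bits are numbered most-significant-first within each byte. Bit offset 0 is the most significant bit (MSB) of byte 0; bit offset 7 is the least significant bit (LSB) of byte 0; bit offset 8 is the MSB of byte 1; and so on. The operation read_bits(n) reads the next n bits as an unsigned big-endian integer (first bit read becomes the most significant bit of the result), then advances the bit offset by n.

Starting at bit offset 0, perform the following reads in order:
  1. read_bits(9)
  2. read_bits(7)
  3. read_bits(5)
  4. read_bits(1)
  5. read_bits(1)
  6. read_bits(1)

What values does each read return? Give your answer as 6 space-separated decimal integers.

Answer: 75 120 31 1 1 1

Derivation:
Read 1: bits[0:9] width=9 -> value=75 (bin 001001011); offset now 9 = byte 1 bit 1; 15 bits remain
Read 2: bits[9:16] width=7 -> value=120 (bin 1111000); offset now 16 = byte 2 bit 0; 8 bits remain
Read 3: bits[16:21] width=5 -> value=31 (bin 11111); offset now 21 = byte 2 bit 5; 3 bits remain
Read 4: bits[21:22] width=1 -> value=1 (bin 1); offset now 22 = byte 2 bit 6; 2 bits remain
Read 5: bits[22:23] width=1 -> value=1 (bin 1); offset now 23 = byte 2 bit 7; 1 bits remain
Read 6: bits[23:24] width=1 -> value=1 (bin 1); offset now 24 = byte 3 bit 0; 0 bits remain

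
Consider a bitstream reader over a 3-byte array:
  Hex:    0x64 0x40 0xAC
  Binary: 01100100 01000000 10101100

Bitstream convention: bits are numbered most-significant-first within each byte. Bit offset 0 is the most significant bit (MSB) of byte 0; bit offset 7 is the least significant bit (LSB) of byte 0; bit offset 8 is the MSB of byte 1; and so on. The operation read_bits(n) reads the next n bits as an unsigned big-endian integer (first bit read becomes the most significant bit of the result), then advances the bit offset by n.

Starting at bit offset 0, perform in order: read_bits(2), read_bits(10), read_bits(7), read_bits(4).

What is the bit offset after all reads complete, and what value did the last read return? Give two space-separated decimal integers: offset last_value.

Read 1: bits[0:2] width=2 -> value=1 (bin 01); offset now 2 = byte 0 bit 2; 22 bits remain
Read 2: bits[2:12] width=10 -> value=580 (bin 1001000100); offset now 12 = byte 1 bit 4; 12 bits remain
Read 3: bits[12:19] width=7 -> value=5 (bin 0000101); offset now 19 = byte 2 bit 3; 5 bits remain
Read 4: bits[19:23] width=4 -> value=6 (bin 0110); offset now 23 = byte 2 bit 7; 1 bits remain

Answer: 23 6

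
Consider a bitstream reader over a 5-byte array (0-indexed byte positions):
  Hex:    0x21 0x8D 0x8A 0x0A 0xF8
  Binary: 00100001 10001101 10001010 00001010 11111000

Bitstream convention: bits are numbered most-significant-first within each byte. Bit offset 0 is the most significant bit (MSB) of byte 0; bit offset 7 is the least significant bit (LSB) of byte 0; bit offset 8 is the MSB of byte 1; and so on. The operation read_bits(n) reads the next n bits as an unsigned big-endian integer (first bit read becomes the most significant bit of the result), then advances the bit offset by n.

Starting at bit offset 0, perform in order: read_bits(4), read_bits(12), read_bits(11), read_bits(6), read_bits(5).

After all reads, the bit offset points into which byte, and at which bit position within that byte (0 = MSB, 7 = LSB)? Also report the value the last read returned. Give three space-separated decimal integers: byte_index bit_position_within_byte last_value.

Answer: 4 6 30

Derivation:
Read 1: bits[0:4] width=4 -> value=2 (bin 0010); offset now 4 = byte 0 bit 4; 36 bits remain
Read 2: bits[4:16] width=12 -> value=397 (bin 000110001101); offset now 16 = byte 2 bit 0; 24 bits remain
Read 3: bits[16:27] width=11 -> value=1104 (bin 10001010000); offset now 27 = byte 3 bit 3; 13 bits remain
Read 4: bits[27:33] width=6 -> value=21 (bin 010101); offset now 33 = byte 4 bit 1; 7 bits remain
Read 5: bits[33:38] width=5 -> value=30 (bin 11110); offset now 38 = byte 4 bit 6; 2 bits remain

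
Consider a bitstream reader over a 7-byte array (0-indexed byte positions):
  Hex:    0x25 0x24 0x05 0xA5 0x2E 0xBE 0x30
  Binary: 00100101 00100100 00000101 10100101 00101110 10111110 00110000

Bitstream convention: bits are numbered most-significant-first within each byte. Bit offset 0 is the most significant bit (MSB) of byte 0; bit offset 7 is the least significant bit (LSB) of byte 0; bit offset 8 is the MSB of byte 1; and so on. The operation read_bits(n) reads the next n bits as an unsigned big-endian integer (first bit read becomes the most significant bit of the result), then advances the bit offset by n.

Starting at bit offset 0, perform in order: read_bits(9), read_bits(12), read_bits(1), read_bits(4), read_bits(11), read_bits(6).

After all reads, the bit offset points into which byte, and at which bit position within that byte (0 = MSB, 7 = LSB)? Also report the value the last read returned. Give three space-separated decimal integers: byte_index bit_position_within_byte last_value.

Answer: 5 3 53

Derivation:
Read 1: bits[0:9] width=9 -> value=74 (bin 001001010); offset now 9 = byte 1 bit 1; 47 bits remain
Read 2: bits[9:21] width=12 -> value=1152 (bin 010010000000); offset now 21 = byte 2 bit 5; 35 bits remain
Read 3: bits[21:22] width=1 -> value=1 (bin 1); offset now 22 = byte 2 bit 6; 34 bits remain
Read 4: bits[22:26] width=4 -> value=6 (bin 0110); offset now 26 = byte 3 bit 2; 30 bits remain
Read 5: bits[26:37] width=11 -> value=1189 (bin 10010100101); offset now 37 = byte 4 bit 5; 19 bits remain
Read 6: bits[37:43] width=6 -> value=53 (bin 110101); offset now 43 = byte 5 bit 3; 13 bits remain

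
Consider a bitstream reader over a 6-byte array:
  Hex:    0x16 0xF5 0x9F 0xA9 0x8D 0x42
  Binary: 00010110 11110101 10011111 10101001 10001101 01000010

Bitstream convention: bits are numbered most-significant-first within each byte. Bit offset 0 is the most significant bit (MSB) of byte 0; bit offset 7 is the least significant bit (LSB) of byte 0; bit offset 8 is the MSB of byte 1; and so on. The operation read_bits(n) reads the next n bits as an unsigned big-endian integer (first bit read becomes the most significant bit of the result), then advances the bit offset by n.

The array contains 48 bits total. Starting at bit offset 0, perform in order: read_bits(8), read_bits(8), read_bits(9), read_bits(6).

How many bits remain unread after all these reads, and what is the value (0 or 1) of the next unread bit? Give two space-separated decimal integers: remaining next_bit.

Answer: 17 1

Derivation:
Read 1: bits[0:8] width=8 -> value=22 (bin 00010110); offset now 8 = byte 1 bit 0; 40 bits remain
Read 2: bits[8:16] width=8 -> value=245 (bin 11110101); offset now 16 = byte 2 bit 0; 32 bits remain
Read 3: bits[16:25] width=9 -> value=319 (bin 100111111); offset now 25 = byte 3 bit 1; 23 bits remain
Read 4: bits[25:31] width=6 -> value=20 (bin 010100); offset now 31 = byte 3 bit 7; 17 bits remain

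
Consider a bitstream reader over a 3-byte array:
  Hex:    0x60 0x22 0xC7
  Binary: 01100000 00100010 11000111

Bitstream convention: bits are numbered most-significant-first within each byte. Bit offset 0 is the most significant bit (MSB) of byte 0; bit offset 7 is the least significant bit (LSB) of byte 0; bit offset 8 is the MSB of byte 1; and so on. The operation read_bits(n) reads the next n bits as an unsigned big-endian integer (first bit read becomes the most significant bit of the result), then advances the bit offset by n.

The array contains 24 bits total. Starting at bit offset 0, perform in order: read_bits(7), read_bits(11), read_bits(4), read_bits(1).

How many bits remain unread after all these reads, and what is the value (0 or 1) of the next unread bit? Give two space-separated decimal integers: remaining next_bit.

Read 1: bits[0:7] width=7 -> value=48 (bin 0110000); offset now 7 = byte 0 bit 7; 17 bits remain
Read 2: bits[7:18] width=11 -> value=139 (bin 00010001011); offset now 18 = byte 2 bit 2; 6 bits remain
Read 3: bits[18:22] width=4 -> value=1 (bin 0001); offset now 22 = byte 2 bit 6; 2 bits remain
Read 4: bits[22:23] width=1 -> value=1 (bin 1); offset now 23 = byte 2 bit 7; 1 bits remain

Answer: 1 1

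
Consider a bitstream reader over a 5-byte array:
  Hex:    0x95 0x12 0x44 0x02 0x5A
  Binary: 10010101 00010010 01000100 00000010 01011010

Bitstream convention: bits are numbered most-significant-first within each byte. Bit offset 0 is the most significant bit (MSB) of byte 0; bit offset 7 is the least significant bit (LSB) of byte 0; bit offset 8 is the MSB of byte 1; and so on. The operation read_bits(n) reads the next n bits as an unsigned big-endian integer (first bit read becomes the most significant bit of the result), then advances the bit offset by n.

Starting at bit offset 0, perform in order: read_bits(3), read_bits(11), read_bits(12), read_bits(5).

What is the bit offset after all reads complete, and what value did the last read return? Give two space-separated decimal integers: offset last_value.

Answer: 31 1

Derivation:
Read 1: bits[0:3] width=3 -> value=4 (bin 100); offset now 3 = byte 0 bit 3; 37 bits remain
Read 2: bits[3:14] width=11 -> value=1348 (bin 10101000100); offset now 14 = byte 1 bit 6; 26 bits remain
Read 3: bits[14:26] width=12 -> value=2320 (bin 100100010000); offset now 26 = byte 3 bit 2; 14 bits remain
Read 4: bits[26:31] width=5 -> value=1 (bin 00001); offset now 31 = byte 3 bit 7; 9 bits remain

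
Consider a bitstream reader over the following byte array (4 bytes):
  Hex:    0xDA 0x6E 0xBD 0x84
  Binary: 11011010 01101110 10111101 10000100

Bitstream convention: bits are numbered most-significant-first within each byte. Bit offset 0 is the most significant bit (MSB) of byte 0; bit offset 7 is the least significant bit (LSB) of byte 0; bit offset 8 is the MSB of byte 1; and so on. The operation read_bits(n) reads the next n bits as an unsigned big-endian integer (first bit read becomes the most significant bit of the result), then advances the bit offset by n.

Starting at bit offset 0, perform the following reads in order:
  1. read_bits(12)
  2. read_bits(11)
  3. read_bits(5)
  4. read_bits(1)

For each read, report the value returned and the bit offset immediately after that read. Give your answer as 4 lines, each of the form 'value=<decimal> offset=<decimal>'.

Answer: value=3494 offset=12
value=1886 offset=23
value=24 offset=28
value=0 offset=29

Derivation:
Read 1: bits[0:12] width=12 -> value=3494 (bin 110110100110); offset now 12 = byte 1 bit 4; 20 bits remain
Read 2: bits[12:23] width=11 -> value=1886 (bin 11101011110); offset now 23 = byte 2 bit 7; 9 bits remain
Read 3: bits[23:28] width=5 -> value=24 (bin 11000); offset now 28 = byte 3 bit 4; 4 bits remain
Read 4: bits[28:29] width=1 -> value=0 (bin 0); offset now 29 = byte 3 bit 5; 3 bits remain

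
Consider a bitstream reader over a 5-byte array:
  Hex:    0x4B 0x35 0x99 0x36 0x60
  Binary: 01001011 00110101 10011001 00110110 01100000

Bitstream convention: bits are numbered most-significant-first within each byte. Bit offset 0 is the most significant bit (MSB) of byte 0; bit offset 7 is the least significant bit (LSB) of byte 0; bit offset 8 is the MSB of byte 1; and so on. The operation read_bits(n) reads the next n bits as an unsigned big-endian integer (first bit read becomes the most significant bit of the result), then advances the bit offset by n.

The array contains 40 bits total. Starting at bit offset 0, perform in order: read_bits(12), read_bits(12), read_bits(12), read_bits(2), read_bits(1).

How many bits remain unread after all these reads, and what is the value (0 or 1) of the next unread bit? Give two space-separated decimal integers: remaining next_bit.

Answer: 1 0

Derivation:
Read 1: bits[0:12] width=12 -> value=1203 (bin 010010110011); offset now 12 = byte 1 bit 4; 28 bits remain
Read 2: bits[12:24] width=12 -> value=1433 (bin 010110011001); offset now 24 = byte 3 bit 0; 16 bits remain
Read 3: bits[24:36] width=12 -> value=870 (bin 001101100110); offset now 36 = byte 4 bit 4; 4 bits remain
Read 4: bits[36:38] width=2 -> value=0 (bin 00); offset now 38 = byte 4 bit 6; 2 bits remain
Read 5: bits[38:39] width=1 -> value=0 (bin 0); offset now 39 = byte 4 bit 7; 1 bits remain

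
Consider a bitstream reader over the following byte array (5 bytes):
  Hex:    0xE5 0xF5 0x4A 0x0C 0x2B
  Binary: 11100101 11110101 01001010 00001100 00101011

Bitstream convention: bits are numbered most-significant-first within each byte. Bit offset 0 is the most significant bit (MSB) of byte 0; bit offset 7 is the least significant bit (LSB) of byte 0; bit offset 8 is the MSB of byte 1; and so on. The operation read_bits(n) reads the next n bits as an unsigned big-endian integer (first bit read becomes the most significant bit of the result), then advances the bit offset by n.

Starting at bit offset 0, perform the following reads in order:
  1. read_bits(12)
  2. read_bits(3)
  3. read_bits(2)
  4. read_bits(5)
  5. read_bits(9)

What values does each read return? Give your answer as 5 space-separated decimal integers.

Answer: 3679 2 2 18 262

Derivation:
Read 1: bits[0:12] width=12 -> value=3679 (bin 111001011111); offset now 12 = byte 1 bit 4; 28 bits remain
Read 2: bits[12:15] width=3 -> value=2 (bin 010); offset now 15 = byte 1 bit 7; 25 bits remain
Read 3: bits[15:17] width=2 -> value=2 (bin 10); offset now 17 = byte 2 bit 1; 23 bits remain
Read 4: bits[17:22] width=5 -> value=18 (bin 10010); offset now 22 = byte 2 bit 6; 18 bits remain
Read 5: bits[22:31] width=9 -> value=262 (bin 100000110); offset now 31 = byte 3 bit 7; 9 bits remain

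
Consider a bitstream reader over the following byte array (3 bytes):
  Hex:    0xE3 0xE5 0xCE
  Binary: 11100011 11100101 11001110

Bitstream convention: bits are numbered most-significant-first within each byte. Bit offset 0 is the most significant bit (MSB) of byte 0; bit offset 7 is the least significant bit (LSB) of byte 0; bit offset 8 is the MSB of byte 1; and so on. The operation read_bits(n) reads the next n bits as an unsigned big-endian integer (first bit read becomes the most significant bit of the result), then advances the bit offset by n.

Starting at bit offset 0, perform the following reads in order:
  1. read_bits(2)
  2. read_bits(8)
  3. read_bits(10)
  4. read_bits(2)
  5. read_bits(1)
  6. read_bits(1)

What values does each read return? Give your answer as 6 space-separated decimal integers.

Answer: 3 143 604 3 1 0

Derivation:
Read 1: bits[0:2] width=2 -> value=3 (bin 11); offset now 2 = byte 0 bit 2; 22 bits remain
Read 2: bits[2:10] width=8 -> value=143 (bin 10001111); offset now 10 = byte 1 bit 2; 14 bits remain
Read 3: bits[10:20] width=10 -> value=604 (bin 1001011100); offset now 20 = byte 2 bit 4; 4 bits remain
Read 4: bits[20:22] width=2 -> value=3 (bin 11); offset now 22 = byte 2 bit 6; 2 bits remain
Read 5: bits[22:23] width=1 -> value=1 (bin 1); offset now 23 = byte 2 bit 7; 1 bits remain
Read 6: bits[23:24] width=1 -> value=0 (bin 0); offset now 24 = byte 3 bit 0; 0 bits remain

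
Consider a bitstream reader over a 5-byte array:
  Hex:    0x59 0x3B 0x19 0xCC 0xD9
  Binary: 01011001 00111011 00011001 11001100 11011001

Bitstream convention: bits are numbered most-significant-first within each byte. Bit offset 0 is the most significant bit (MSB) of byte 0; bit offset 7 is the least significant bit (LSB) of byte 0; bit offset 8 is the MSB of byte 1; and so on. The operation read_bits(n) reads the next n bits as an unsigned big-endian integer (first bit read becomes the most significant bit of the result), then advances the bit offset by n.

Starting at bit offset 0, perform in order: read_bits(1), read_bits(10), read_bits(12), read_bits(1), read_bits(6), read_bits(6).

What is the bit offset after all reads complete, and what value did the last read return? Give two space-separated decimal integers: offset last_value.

Read 1: bits[0:1] width=1 -> value=0 (bin 0); offset now 1 = byte 0 bit 1; 39 bits remain
Read 2: bits[1:11] width=10 -> value=713 (bin 1011001001); offset now 11 = byte 1 bit 3; 29 bits remain
Read 3: bits[11:23] width=12 -> value=3468 (bin 110110001100); offset now 23 = byte 2 bit 7; 17 bits remain
Read 4: bits[23:24] width=1 -> value=1 (bin 1); offset now 24 = byte 3 bit 0; 16 bits remain
Read 5: bits[24:30] width=6 -> value=51 (bin 110011); offset now 30 = byte 3 bit 6; 10 bits remain
Read 6: bits[30:36] width=6 -> value=13 (bin 001101); offset now 36 = byte 4 bit 4; 4 bits remain

Answer: 36 13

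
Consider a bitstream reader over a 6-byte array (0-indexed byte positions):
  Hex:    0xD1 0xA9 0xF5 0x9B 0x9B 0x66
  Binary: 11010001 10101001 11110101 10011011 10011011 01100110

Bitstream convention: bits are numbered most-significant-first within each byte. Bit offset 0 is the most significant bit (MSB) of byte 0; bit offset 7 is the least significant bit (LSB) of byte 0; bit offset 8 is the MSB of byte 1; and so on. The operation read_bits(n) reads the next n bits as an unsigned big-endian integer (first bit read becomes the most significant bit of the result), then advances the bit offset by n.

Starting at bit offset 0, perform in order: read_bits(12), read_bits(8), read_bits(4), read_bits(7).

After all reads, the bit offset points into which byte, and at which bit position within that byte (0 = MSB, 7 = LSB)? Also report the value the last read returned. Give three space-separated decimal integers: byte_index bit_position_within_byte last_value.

Answer: 3 7 77

Derivation:
Read 1: bits[0:12] width=12 -> value=3354 (bin 110100011010); offset now 12 = byte 1 bit 4; 36 bits remain
Read 2: bits[12:20] width=8 -> value=159 (bin 10011111); offset now 20 = byte 2 bit 4; 28 bits remain
Read 3: bits[20:24] width=4 -> value=5 (bin 0101); offset now 24 = byte 3 bit 0; 24 bits remain
Read 4: bits[24:31] width=7 -> value=77 (bin 1001101); offset now 31 = byte 3 bit 7; 17 bits remain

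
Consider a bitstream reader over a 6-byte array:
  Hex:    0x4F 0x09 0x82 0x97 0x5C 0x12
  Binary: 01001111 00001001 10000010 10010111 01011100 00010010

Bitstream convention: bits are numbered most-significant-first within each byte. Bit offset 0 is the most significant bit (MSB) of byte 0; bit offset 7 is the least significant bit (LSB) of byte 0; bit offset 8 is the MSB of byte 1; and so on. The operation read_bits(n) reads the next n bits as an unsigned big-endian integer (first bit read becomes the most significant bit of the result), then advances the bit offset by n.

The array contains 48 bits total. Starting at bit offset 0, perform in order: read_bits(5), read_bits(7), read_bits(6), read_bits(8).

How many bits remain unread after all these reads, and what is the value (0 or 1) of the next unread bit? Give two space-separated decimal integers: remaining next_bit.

Answer: 22 0

Derivation:
Read 1: bits[0:5] width=5 -> value=9 (bin 01001); offset now 5 = byte 0 bit 5; 43 bits remain
Read 2: bits[5:12] width=7 -> value=112 (bin 1110000); offset now 12 = byte 1 bit 4; 36 bits remain
Read 3: bits[12:18] width=6 -> value=38 (bin 100110); offset now 18 = byte 2 bit 2; 30 bits remain
Read 4: bits[18:26] width=8 -> value=10 (bin 00001010); offset now 26 = byte 3 bit 2; 22 bits remain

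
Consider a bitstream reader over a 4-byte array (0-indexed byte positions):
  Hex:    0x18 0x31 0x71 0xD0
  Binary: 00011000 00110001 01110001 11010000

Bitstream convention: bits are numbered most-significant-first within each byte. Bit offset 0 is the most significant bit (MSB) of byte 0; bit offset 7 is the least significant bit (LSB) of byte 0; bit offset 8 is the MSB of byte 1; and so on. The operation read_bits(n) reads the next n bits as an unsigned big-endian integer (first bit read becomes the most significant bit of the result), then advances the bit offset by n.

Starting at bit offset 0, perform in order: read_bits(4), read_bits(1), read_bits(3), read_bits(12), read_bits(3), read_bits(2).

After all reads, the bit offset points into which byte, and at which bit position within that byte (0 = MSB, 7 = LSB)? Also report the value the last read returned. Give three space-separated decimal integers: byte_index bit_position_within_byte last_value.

Answer: 3 1 3

Derivation:
Read 1: bits[0:4] width=4 -> value=1 (bin 0001); offset now 4 = byte 0 bit 4; 28 bits remain
Read 2: bits[4:5] width=1 -> value=1 (bin 1); offset now 5 = byte 0 bit 5; 27 bits remain
Read 3: bits[5:8] width=3 -> value=0 (bin 000); offset now 8 = byte 1 bit 0; 24 bits remain
Read 4: bits[8:20] width=12 -> value=791 (bin 001100010111); offset now 20 = byte 2 bit 4; 12 bits remain
Read 5: bits[20:23] width=3 -> value=0 (bin 000); offset now 23 = byte 2 bit 7; 9 bits remain
Read 6: bits[23:25] width=2 -> value=3 (bin 11); offset now 25 = byte 3 bit 1; 7 bits remain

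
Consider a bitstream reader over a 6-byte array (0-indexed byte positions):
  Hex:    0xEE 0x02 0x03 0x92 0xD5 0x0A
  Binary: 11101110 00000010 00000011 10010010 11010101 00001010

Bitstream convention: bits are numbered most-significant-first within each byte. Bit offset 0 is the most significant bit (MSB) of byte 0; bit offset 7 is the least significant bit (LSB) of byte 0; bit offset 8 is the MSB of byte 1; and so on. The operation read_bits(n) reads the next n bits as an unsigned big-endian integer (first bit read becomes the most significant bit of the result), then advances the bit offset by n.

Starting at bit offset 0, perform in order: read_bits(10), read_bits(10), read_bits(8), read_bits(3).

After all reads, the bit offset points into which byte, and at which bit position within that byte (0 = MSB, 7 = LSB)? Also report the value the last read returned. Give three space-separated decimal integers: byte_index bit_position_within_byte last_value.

Answer: 3 7 1

Derivation:
Read 1: bits[0:10] width=10 -> value=952 (bin 1110111000); offset now 10 = byte 1 bit 2; 38 bits remain
Read 2: bits[10:20] width=10 -> value=32 (bin 0000100000); offset now 20 = byte 2 bit 4; 28 bits remain
Read 3: bits[20:28] width=8 -> value=57 (bin 00111001); offset now 28 = byte 3 bit 4; 20 bits remain
Read 4: bits[28:31] width=3 -> value=1 (bin 001); offset now 31 = byte 3 bit 7; 17 bits remain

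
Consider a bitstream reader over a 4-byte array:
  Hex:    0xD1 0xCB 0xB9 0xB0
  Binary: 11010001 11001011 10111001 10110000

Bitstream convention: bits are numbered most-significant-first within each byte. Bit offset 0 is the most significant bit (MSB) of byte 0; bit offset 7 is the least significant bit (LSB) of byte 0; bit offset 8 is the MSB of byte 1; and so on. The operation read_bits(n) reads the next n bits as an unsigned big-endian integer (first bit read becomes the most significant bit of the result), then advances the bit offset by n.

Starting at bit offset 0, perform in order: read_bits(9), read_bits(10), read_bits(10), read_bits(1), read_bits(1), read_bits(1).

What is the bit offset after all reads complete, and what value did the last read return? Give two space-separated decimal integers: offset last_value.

Answer: 32 0

Derivation:
Read 1: bits[0:9] width=9 -> value=419 (bin 110100011); offset now 9 = byte 1 bit 1; 23 bits remain
Read 2: bits[9:19] width=10 -> value=605 (bin 1001011101); offset now 19 = byte 2 bit 3; 13 bits remain
Read 3: bits[19:29] width=10 -> value=822 (bin 1100110110); offset now 29 = byte 3 bit 5; 3 bits remain
Read 4: bits[29:30] width=1 -> value=0 (bin 0); offset now 30 = byte 3 bit 6; 2 bits remain
Read 5: bits[30:31] width=1 -> value=0 (bin 0); offset now 31 = byte 3 bit 7; 1 bits remain
Read 6: bits[31:32] width=1 -> value=0 (bin 0); offset now 32 = byte 4 bit 0; 0 bits remain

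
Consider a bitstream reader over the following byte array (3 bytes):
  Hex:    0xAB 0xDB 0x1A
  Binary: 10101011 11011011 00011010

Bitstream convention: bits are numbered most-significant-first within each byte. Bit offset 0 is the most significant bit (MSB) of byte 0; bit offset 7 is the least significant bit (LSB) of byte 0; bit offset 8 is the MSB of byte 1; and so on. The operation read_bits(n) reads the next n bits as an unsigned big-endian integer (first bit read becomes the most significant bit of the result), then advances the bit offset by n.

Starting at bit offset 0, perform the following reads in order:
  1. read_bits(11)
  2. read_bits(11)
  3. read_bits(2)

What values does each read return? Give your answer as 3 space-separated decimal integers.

Read 1: bits[0:11] width=11 -> value=1374 (bin 10101011110); offset now 11 = byte 1 bit 3; 13 bits remain
Read 2: bits[11:22] width=11 -> value=1734 (bin 11011000110); offset now 22 = byte 2 bit 6; 2 bits remain
Read 3: bits[22:24] width=2 -> value=2 (bin 10); offset now 24 = byte 3 bit 0; 0 bits remain

Answer: 1374 1734 2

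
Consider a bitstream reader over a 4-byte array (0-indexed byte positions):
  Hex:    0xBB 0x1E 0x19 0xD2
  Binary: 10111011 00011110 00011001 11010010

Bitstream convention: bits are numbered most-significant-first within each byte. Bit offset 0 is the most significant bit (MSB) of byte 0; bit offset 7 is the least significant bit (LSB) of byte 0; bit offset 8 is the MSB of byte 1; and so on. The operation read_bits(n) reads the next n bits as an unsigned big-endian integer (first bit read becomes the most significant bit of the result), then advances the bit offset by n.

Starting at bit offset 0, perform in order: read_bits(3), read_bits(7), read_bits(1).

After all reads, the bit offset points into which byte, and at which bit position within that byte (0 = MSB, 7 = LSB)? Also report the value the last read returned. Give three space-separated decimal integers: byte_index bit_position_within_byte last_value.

Read 1: bits[0:3] width=3 -> value=5 (bin 101); offset now 3 = byte 0 bit 3; 29 bits remain
Read 2: bits[3:10] width=7 -> value=108 (bin 1101100); offset now 10 = byte 1 bit 2; 22 bits remain
Read 3: bits[10:11] width=1 -> value=0 (bin 0); offset now 11 = byte 1 bit 3; 21 bits remain

Answer: 1 3 0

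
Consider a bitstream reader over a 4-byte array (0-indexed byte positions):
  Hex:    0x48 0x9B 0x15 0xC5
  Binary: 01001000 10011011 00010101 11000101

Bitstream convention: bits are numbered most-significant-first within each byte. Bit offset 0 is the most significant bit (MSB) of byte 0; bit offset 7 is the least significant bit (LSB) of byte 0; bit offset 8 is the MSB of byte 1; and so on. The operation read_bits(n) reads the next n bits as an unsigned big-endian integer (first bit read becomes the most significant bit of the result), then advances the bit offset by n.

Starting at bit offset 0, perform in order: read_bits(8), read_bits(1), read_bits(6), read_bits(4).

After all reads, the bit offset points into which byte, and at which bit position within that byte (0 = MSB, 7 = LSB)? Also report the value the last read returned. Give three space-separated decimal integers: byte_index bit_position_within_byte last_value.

Answer: 2 3 8

Derivation:
Read 1: bits[0:8] width=8 -> value=72 (bin 01001000); offset now 8 = byte 1 bit 0; 24 bits remain
Read 2: bits[8:9] width=1 -> value=1 (bin 1); offset now 9 = byte 1 bit 1; 23 bits remain
Read 3: bits[9:15] width=6 -> value=13 (bin 001101); offset now 15 = byte 1 bit 7; 17 bits remain
Read 4: bits[15:19] width=4 -> value=8 (bin 1000); offset now 19 = byte 2 bit 3; 13 bits remain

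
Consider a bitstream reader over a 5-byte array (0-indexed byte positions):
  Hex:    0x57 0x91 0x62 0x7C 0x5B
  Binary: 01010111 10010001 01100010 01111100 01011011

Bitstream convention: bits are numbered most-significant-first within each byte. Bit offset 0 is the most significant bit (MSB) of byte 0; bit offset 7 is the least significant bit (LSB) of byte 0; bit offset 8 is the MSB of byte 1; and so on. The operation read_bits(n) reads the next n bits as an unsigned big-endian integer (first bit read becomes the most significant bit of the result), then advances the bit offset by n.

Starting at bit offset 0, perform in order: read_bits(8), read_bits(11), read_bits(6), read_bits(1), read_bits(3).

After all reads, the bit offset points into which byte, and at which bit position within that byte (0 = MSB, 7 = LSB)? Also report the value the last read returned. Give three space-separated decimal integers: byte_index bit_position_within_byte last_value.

Answer: 3 5 7

Derivation:
Read 1: bits[0:8] width=8 -> value=87 (bin 01010111); offset now 8 = byte 1 bit 0; 32 bits remain
Read 2: bits[8:19] width=11 -> value=1163 (bin 10010001011); offset now 19 = byte 2 bit 3; 21 bits remain
Read 3: bits[19:25] width=6 -> value=4 (bin 000100); offset now 25 = byte 3 bit 1; 15 bits remain
Read 4: bits[25:26] width=1 -> value=1 (bin 1); offset now 26 = byte 3 bit 2; 14 bits remain
Read 5: bits[26:29] width=3 -> value=7 (bin 111); offset now 29 = byte 3 bit 5; 11 bits remain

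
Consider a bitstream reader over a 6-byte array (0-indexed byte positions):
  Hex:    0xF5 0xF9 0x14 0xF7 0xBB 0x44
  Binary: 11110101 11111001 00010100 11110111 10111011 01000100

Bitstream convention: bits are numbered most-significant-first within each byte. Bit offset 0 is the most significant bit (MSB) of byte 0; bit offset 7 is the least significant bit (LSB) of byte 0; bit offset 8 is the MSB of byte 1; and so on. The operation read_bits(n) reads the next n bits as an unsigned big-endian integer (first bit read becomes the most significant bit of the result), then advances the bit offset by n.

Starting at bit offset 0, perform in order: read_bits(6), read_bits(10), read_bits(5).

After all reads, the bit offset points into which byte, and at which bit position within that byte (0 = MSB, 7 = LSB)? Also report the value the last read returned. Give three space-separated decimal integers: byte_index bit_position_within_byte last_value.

Read 1: bits[0:6] width=6 -> value=61 (bin 111101); offset now 6 = byte 0 bit 6; 42 bits remain
Read 2: bits[6:16] width=10 -> value=505 (bin 0111111001); offset now 16 = byte 2 bit 0; 32 bits remain
Read 3: bits[16:21] width=5 -> value=2 (bin 00010); offset now 21 = byte 2 bit 5; 27 bits remain

Answer: 2 5 2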